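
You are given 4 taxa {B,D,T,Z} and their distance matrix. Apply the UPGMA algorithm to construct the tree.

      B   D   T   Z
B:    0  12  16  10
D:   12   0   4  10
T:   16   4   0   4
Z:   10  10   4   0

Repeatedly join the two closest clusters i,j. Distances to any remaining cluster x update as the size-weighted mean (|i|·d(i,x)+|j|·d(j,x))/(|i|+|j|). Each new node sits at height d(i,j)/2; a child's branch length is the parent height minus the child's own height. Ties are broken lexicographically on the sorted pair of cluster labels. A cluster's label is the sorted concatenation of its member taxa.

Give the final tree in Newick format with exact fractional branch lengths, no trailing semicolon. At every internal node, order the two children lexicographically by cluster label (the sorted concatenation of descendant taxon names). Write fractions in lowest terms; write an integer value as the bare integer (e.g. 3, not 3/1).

(B:19/3,((D:2,T:2):3/2,Z:7/2):17/6)

1. join D+T (d=4) ⇒ DT; edges |D|=2, |T|=2
  updated: d(B,DT)=14, d(DT,Z)=7
2. join DT+Z (d=7) ⇒ DTZ; edges |DT|=3/2, |Z|=7/2
  updated: d(B,DTZ)=38/3
3. join B+DTZ (d=38/3) ⇒ BDTZ; edges |B|=19/3, |DTZ|=17/6
final tree: (B:19/3,((D:2,T:2):3/2,Z:7/2):17/6)
total length: 109/6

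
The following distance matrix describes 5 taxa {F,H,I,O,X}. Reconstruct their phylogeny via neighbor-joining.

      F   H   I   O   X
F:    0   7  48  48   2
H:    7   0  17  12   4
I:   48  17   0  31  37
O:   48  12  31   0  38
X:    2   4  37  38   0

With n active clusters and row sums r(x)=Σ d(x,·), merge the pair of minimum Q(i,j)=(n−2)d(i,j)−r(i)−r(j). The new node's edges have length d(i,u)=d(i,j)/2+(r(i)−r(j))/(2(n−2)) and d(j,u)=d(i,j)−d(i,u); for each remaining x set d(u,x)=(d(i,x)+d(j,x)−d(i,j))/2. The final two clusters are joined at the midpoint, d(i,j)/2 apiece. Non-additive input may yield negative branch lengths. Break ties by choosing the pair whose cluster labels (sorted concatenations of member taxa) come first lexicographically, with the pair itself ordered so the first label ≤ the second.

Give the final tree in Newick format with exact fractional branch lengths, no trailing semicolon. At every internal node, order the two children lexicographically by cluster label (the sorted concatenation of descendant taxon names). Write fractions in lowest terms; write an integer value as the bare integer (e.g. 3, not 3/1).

iteration 1: select F,X (d=2, Q=-180); attach at lengths (5, -3); label the merged cluster FX
  updated: d(FX,H)=9/2, d(FX,I)=83/2, d(FX,O)=42
iteration 2: select FX,H (d=9/2, Q=-225/2); attach at lengths (127/8, -91/8); label the merged cluster FHX
  updated: d(FHX,I)=27, d(FHX,O)=99/4
iteration 3: select FHX,I (d=27, Q=-331/4); attach at lengths (83/8, 133/8); label the merged cluster FHIX
  updated: d(FHIX,O)=115/8
iteration 4: select FHIX,O (d=115/8); attach at lengths (115/16, 115/16); label the merged cluster FHIOX
final tree: ((((F:5,X:-3):127/8,H:-91/8):83/8,I:133/8):115/16,O:115/16)
total length: 383/8

((((F:5,X:-3):127/8,H:-91/8):83/8,I:133/8):115/16,O:115/16)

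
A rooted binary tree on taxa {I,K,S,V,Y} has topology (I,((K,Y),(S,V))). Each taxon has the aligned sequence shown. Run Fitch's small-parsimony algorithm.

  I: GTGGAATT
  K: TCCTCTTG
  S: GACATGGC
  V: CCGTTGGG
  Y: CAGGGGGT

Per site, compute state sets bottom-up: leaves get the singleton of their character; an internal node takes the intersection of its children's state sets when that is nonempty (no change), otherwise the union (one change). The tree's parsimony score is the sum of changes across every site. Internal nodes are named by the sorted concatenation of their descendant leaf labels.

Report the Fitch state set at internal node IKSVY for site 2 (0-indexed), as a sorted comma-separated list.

G

KY@0: {T} ∪ {C} = {C,T} (union, +1)
SV@0: {G} ∪ {C} = {C,G} (union, +1)
KSVY@0: {C,T} ∩ {C,G} = {C} (intersection, +0)
IKSVY@0: {G} ∪ {C} = {C,G} (union, +1)
KY@1: {C} ∪ {A} = {A,C} (union, +1)
SV@1: {A} ∪ {C} = {A,C} (union, +1)
KSVY@1: {A,C} ∩ {A,C} = {A,C} (intersection, +0)
IKSVY@1: {T} ∪ {A,C} = {A,C,T} (union, +1)
KY@2: {C} ∪ {G} = {C,G} (union, +1)
SV@2: {C} ∪ {G} = {C,G} (union, +1)
KSVY@2: {C,G} ∩ {C,G} = {C,G} (intersection, +0)
IKSVY@2: {G} ∩ {C,G} = {G} (intersection, +0)
KY@3: {T} ∪ {G} = {G,T} (union, +1)
SV@3: {A} ∪ {T} = {A,T} (union, +1)
KSVY@3: {G,T} ∩ {A,T} = {T} (intersection, +0)
IKSVY@3: {G} ∪ {T} = {G,T} (union, +1)
KY@4: {C} ∪ {G} = {C,G} (union, +1)
SV@4: {T} ∩ {T} = {T} (intersection, +0)
KSVY@4: {C,G} ∪ {T} = {C,G,T} (union, +1)
IKSVY@4: {A} ∪ {C,G,T} = {A,C,G,T} (union, +1)
KY@5: {T} ∪ {G} = {G,T} (union, +1)
SV@5: {G} ∩ {G} = {G} (intersection, +0)
KSVY@5: {G,T} ∩ {G} = {G} (intersection, +0)
IKSVY@5: {A} ∪ {G} = {A,G} (union, +1)
KY@6: {T} ∪ {G} = {G,T} (union, +1)
SV@6: {G} ∩ {G} = {G} (intersection, +0)
KSVY@6: {G,T} ∩ {G} = {G} (intersection, +0)
IKSVY@6: {T} ∪ {G} = {G,T} (union, +1)
KY@7: {G} ∪ {T} = {G,T} (union, +1)
SV@7: {C} ∪ {G} = {C,G} (union, +1)
KSVY@7: {G,T} ∩ {C,G} = {G} (intersection, +0)
IKSVY@7: {T} ∪ {G} = {G,T} (union, +1)
per-site changes: [3, 3, 2, 3, 3, 2, 2, 3]; total = 21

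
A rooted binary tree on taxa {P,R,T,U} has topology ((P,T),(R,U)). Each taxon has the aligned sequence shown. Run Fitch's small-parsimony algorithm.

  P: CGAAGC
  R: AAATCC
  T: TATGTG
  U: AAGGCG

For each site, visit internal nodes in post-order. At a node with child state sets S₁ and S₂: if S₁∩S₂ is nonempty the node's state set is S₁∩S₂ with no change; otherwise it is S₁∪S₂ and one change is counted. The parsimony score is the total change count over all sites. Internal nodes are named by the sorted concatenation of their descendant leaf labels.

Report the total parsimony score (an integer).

11

[col 0] PT: children P:{C}, T:{T} ∪→ {C,T}; cost 1
[col 0] RU: children R:{A}, U:{A} ∩→ {A}; cost 0
[col 0] PRTU: children PT:{C,T}, RU:{A} ∪→ {A,C,T}; cost 1
[col 1] PT: children P:{G}, T:{A} ∪→ {A,G}; cost 1
[col 1] RU: children R:{A}, U:{A} ∩→ {A}; cost 0
[col 1] PRTU: children PT:{A,G}, RU:{A} ∩→ {A}; cost 0
[col 2] PT: children P:{A}, T:{T} ∪→ {A,T}; cost 1
[col 2] RU: children R:{A}, U:{G} ∪→ {A,G}; cost 1
[col 2] PRTU: children PT:{A,T}, RU:{A,G} ∩→ {A}; cost 0
[col 3] PT: children P:{A}, T:{G} ∪→ {A,G}; cost 1
[col 3] RU: children R:{T}, U:{G} ∪→ {G,T}; cost 1
[col 3] PRTU: children PT:{A,G}, RU:{G,T} ∩→ {G}; cost 0
[col 4] PT: children P:{G}, T:{T} ∪→ {G,T}; cost 1
[col 4] RU: children R:{C}, U:{C} ∩→ {C}; cost 0
[col 4] PRTU: children PT:{G,T}, RU:{C} ∪→ {C,G,T}; cost 1
[col 5] PT: children P:{C}, T:{G} ∪→ {C,G}; cost 1
[col 5] RU: children R:{C}, U:{G} ∪→ {C,G}; cost 1
[col 5] PRTU: children PT:{C,G}, RU:{C,G} ∩→ {C,G}; cost 0
per-site changes: [2, 1, 2, 2, 2, 2]; total = 11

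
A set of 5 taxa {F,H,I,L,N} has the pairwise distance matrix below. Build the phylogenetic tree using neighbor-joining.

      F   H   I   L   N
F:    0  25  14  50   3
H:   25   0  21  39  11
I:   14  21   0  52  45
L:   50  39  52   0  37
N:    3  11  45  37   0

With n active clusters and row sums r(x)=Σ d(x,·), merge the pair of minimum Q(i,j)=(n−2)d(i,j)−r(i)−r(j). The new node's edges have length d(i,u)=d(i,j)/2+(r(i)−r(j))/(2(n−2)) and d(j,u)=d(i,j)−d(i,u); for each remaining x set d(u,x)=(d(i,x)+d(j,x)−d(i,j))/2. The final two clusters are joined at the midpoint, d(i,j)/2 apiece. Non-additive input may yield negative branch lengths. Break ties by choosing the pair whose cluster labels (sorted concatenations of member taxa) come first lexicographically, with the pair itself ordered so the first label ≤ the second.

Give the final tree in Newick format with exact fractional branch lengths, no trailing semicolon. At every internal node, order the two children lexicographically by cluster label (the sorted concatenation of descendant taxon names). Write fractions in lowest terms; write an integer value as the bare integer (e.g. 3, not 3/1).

((((F:1/3,I:41/3):43/4,H:21/4):5/4,L:129/4):19/8,N:19/8)

1. join F+I (d=14, Q=-182) ⇒ FI; edges |F|=1/3, |I|=41/3
  updated: d(FI,H)=16, d(FI,L)=44, d(FI,N)=17
2. join FI+H (d=16, Q=-111) ⇒ FHI; edges |FI|=43/4, |H|=21/4
  updated: d(FHI,L)=67/2, d(FHI,N)=6
3. join FHI+L (d=67/2, Q=-153/2) ⇒ FHIL; edges |FHI|=5/4, |L|=129/4
  updated: d(FHIL,N)=19/4
4. join FHIL+N (d=19/4) ⇒ FHILN; edges |FHIL|=19/8, |N|=19/8
final tree: ((((F:1/3,I:41/3):43/4,H:21/4):5/4,L:129/4):19/8,N:19/8)
total length: 273/4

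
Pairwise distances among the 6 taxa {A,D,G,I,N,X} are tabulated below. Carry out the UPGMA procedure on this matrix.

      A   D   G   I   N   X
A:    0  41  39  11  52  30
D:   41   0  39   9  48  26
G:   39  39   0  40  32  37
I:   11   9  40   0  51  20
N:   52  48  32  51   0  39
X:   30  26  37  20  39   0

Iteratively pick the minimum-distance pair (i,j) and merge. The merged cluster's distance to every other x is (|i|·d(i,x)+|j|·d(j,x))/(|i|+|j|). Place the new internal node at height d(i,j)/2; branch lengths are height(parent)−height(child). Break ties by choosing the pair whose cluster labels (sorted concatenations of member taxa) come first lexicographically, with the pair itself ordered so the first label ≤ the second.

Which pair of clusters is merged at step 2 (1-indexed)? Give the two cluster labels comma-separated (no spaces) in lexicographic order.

DI,X

iteration 1: select D,I (d=9); attach at lengths (9/2, 9/2); label the merged cluster DI
  updated: d(A,DI)=26, d(DI,G)=79/2, d(DI,N)=99/2, d(DI,X)=23
iteration 2: select DI,X (d=23); attach at lengths (7, 23/2); label the merged cluster DIX
  updated: d(A,DIX)=82/3, d(DIX,G)=116/3, d(DIX,N)=46
iteration 3: select A,DIX (d=82/3); attach at lengths (41/3, 13/6); label the merged cluster ADIX
  updated: d(ADIX,G)=155/4, d(ADIX,N)=95/2
iteration 4: select G,N (d=32); attach at lengths (16, 16); label the merged cluster GN
  updated: d(ADIX,GN)=345/8
iteration 5: select ADIX,GN (d=345/8); attach at lengths (379/48, 89/16); label the merged cluster ADGINX
final tree: ((A:41/3,((D:9/2,I:9/2):7,X:23/2):13/6):379/48,(G:16,N:16):89/16)
total length: 2131/24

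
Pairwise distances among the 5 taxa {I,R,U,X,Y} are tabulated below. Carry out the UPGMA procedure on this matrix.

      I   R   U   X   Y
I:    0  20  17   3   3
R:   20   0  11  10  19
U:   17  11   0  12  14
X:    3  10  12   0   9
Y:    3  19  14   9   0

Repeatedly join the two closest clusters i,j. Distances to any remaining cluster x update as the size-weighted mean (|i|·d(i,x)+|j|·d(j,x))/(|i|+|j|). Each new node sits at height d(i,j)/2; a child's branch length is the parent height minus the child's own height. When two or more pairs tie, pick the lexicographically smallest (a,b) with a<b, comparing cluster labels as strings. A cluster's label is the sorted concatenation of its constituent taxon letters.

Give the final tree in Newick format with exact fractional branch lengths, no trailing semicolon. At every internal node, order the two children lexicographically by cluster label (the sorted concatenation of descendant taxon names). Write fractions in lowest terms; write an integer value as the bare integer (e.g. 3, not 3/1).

step 1: merge (I,X) at d=3; branch lengths I→3/2, X→3/2; new cluster IX
  updated: d(IX,R)=15, d(IX,U)=29/2, d(IX,Y)=6
step 2: merge (IX,Y) at d=6; branch lengths IX→3/2, Y→3; new cluster IXY
  updated: d(IXY,R)=49/3, d(IXY,U)=43/3
step 3: merge (R,U) at d=11; branch lengths R→11/2, U→11/2; new cluster RU
  updated: d(IXY,RU)=46/3
step 4: merge (IXY,RU) at d=46/3; branch lengths IXY→14/3, RU→13/6; new cluster IRUXY
final tree: (((I:3/2,X:3/2):3/2,Y:3):14/3,(R:11/2,U:11/2):13/6)
total length: 76/3

(((I:3/2,X:3/2):3/2,Y:3):14/3,(R:11/2,U:11/2):13/6)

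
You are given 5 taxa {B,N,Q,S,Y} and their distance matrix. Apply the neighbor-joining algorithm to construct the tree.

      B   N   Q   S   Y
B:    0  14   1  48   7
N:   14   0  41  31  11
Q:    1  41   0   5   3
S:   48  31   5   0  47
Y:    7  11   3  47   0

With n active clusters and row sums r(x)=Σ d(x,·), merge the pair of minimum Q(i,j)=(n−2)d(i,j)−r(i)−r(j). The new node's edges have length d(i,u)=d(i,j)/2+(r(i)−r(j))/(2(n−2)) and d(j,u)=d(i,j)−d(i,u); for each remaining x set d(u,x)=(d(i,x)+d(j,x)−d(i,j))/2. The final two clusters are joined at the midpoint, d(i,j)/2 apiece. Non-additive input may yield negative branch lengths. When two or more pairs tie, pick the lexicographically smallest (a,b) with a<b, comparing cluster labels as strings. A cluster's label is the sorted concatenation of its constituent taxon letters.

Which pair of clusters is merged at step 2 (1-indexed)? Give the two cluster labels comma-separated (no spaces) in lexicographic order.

B,QS

1. join Q+S (d=5, Q=-166) ⇒ QS; edges |Q|=-11, |S|=16
  updated: d(B,QS)=22, d(N,QS)=67/2, d(QS,Y)=45/2
2. join B+QS (d=22, Q=-77) ⇒ BQS; edges |B|=9/4, |QS|=79/4
  updated: d(BQS,N)=51/4, d(BQS,Y)=15/4
3. join BQS+N (d=51/4, Q=-55/2) ⇒ BNQS; edges |BQS|=11/4, |N|=10
  updated: d(BNQS,Y)=1
4. join BNQS+Y (d=1) ⇒ BNQSY; edges |BNQS|=1/2, |Y|=1/2
final tree: (((B:9/4,(Q:-11,S:16):79/4):11/4,N:10):1/2,Y:1/2)
total length: 163/4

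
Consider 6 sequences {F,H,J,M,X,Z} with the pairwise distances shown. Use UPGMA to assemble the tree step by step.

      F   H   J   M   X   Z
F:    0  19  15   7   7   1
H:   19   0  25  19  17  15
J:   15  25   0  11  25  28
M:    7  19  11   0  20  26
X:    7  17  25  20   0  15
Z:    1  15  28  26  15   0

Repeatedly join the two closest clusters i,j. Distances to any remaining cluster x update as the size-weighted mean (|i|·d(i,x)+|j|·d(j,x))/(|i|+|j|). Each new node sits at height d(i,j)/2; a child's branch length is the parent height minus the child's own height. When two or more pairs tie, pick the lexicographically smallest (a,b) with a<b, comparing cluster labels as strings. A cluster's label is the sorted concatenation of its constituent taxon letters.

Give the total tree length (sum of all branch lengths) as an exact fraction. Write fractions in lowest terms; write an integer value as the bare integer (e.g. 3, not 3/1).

1. join F+Z (d=1) ⇒ FZ; edges |F|=1/2, |Z|=1/2
  updated: d(FZ,H)=17, d(FZ,J)=43/2, d(FZ,M)=33/2, d(FZ,X)=11
2. join FZ+X (d=11) ⇒ FXZ; edges |FZ|=5, |X|=11/2
  updated: d(FXZ,H)=17, d(FXZ,J)=68/3, d(FXZ,M)=53/3
3. join J+M (d=11) ⇒ JM; edges |J|=11/2, |M|=11/2
  updated: d(FXZ,JM)=121/6, d(H,JM)=22
4. join FXZ+H (d=17) ⇒ FHXZ; edges |FXZ|=3, |H|=17/2
  updated: d(FHXZ,JM)=165/8
5. join FHXZ+JM (d=165/8) ⇒ FHJMXZ; edges |FHXZ|=29/16, |JM|=77/16
final tree: ((((F:1/2,Z:1/2):5,X:11/2):3,H:17/2):29/16,(J:11/2,M:11/2):77/16)
total length: 325/8

325/8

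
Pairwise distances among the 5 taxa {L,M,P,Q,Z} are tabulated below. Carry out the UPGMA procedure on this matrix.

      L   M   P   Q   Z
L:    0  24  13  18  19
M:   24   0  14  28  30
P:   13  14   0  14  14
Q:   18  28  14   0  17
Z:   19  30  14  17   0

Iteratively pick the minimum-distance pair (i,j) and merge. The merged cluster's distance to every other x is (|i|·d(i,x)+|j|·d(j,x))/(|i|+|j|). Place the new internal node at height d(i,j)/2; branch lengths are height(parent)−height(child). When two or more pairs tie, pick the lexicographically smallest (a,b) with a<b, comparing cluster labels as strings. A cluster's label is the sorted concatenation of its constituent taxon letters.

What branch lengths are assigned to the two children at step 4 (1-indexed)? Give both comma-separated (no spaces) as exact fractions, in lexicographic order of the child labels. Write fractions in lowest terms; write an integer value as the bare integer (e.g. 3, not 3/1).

step 1: merge (L,P) at d=13; branch lengths L→13/2, P→13/2; new cluster LP
  updated: d(LP,M)=19, d(LP,Q)=16, d(LP,Z)=33/2
step 2: merge (LP,Q) at d=16; branch lengths LP→3/2, Q→8; new cluster LPQ
  updated: d(LPQ,M)=22, d(LPQ,Z)=50/3
step 3: merge (LPQ,Z) at d=50/3; branch lengths LPQ→1/3, Z→25/3; new cluster LPQZ
  updated: d(LPQZ,M)=24
step 4: merge (LPQZ,M) at d=24; branch lengths LPQZ→11/3, M→12; new cluster LMPQZ
final tree: ((((L:13/2,P:13/2):3/2,Q:8):1/3,Z:25/3):11/3,M:12)
total length: 281/6

11/3,12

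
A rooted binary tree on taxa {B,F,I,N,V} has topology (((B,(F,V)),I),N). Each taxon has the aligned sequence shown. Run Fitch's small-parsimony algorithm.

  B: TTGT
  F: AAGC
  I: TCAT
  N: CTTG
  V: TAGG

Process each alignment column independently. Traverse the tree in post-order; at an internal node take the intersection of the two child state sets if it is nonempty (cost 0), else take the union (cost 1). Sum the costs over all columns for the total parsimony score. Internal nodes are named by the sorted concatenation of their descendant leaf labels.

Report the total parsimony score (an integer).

9

site 0, node FV: F={A} ∪ V={T} → {A,T} (+1)
site 0, node BFV: B={T} ∩ FV={A,T} → {T} (+0)
site 0, node BFIV: BFV={T} ∩ I={T} → {T} (+0)
site 0, node BFINV: BFIV={T} ∪ N={C} → {C,T} (+1)
site 1, node FV: F={A} ∩ V={A} → {A} (+0)
site 1, node BFV: B={T} ∪ FV={A} → {A,T} (+1)
site 1, node BFIV: BFV={A,T} ∪ I={C} → {A,C,T} (+1)
site 1, node BFINV: BFIV={A,C,T} ∩ N={T} → {T} (+0)
site 2, node FV: F={G} ∩ V={G} → {G} (+0)
site 2, node BFV: B={G} ∩ FV={G} → {G} (+0)
site 2, node BFIV: BFV={G} ∪ I={A} → {A,G} (+1)
site 2, node BFINV: BFIV={A,G} ∪ N={T} → {A,G,T} (+1)
site 3, node FV: F={C} ∪ V={G} → {C,G} (+1)
site 3, node BFV: B={T} ∪ FV={C,G} → {C,G,T} (+1)
site 3, node BFIV: BFV={C,G,T} ∩ I={T} → {T} (+0)
site 3, node BFINV: BFIV={T} ∪ N={G} → {G,T} (+1)
per-site changes: [2, 2, 2, 3]; total = 9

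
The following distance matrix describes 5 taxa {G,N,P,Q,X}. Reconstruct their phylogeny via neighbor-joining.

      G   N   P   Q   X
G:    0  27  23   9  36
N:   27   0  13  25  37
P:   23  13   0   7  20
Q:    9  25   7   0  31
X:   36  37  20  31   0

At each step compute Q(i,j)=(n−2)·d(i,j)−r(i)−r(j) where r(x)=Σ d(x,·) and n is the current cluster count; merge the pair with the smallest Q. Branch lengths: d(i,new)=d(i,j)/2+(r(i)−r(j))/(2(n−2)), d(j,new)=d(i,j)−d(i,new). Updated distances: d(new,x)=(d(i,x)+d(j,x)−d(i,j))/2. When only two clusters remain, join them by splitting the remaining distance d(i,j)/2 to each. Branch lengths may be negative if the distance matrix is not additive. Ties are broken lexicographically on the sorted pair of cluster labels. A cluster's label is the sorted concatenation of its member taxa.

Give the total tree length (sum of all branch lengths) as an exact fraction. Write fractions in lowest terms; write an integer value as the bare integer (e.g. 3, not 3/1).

iteration 1: select G,Q (d=9, Q=-140); attach at lengths (25/3, 2/3); label the merged cluster GQ
  updated: d(GQ,N)=43/2, d(GQ,P)=21/2, d(GQ,X)=29
iteration 2: select GQ,N (d=43/2, Q=-179/2); attach at lengths (65/8, 107/8); label the merged cluster GNQ
  updated: d(GNQ,P)=1, d(GNQ,X)=89/4
iteration 3: select GNQ,P (d=1, Q=-173/4); attach at lengths (13/8, -5/8); label the merged cluster GNPQ
  updated: d(GNPQ,X)=165/8
iteration 4: select GNPQ,X (d=165/8); attach at lengths (165/16, 165/16); label the merged cluster GNPQX
final tree: ((((G:25/3,Q:2/3):65/8,N:107/8):13/8,P:-5/8):165/16,X:165/16)
total length: 417/8

417/8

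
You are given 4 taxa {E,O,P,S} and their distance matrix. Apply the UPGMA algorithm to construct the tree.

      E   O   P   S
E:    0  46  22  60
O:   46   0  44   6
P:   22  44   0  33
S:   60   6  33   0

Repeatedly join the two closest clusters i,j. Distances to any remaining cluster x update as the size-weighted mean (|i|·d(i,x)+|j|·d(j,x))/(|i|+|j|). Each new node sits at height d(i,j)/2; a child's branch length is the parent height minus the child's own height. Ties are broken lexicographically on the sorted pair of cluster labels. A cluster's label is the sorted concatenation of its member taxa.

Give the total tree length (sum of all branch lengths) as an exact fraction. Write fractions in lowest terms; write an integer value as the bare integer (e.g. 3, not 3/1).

239/4

iteration 1: select O,S (d=6); attach at lengths (3, 3); label the merged cluster OS
  updated: d(E,OS)=53, d(OS,P)=77/2
iteration 2: select E,P (d=22); attach at lengths (11, 11); label the merged cluster EP
  updated: d(EP,OS)=183/4
iteration 3: select EP,OS (d=183/4); attach at lengths (95/8, 159/8); label the merged cluster EOPS
final tree: ((E:11,P:11):95/8,(O:3,S:3):159/8)
total length: 239/4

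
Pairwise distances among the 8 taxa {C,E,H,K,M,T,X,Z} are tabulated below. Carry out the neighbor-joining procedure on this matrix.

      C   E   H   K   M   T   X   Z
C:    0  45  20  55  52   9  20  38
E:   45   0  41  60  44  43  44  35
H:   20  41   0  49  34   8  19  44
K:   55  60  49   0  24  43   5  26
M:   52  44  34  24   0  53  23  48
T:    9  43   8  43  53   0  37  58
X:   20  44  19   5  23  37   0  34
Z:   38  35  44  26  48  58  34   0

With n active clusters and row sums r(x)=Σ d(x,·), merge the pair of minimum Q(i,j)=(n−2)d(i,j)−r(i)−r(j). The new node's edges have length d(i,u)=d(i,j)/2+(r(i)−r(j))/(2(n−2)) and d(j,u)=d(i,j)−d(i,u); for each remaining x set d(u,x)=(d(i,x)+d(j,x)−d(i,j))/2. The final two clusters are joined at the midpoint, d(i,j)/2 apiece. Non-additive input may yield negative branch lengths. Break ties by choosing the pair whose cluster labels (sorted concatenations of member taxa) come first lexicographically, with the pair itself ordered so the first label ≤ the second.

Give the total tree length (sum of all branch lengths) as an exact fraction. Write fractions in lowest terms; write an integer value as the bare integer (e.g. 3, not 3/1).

1. join C+T (d=9, Q=-436) ⇒ CT; edges |C|=7/2, |T|=11/2
  updated: d(CT,E)=79/2, d(CT,H)=19/2, d(CT,K)=89/2, d(CT,M)=48, d(CT,X)=24, d(CT,Z)=87/2
2. join CT+H (d=19/2, Q=-358) ⇒ CHT; edges |CT|=6, |H|=7/2
  updated: d(CHT,E)=71/2, d(CHT,K)=42, d(CHT,M)=145/4, d(CHT,X)=67/4, d(CHT,Z)=39
3. join E+Z (d=35, Q=-521/2) ⇒ EZ; edges |E|=353/16, |Z|=207/16
  updated: d(CHT,EZ)=79/4, d(EZ,K)=51/2, d(EZ,M)=57/2, d(EZ,X)=43/2
4. join CHT+EZ (d=79/4, Q=-603/4) ⇒ CEHTZ; edges |CHT|=105/8, |EZ|=53/8
  updated: d(CEHTZ,K)=191/8, d(CEHTZ,M)=45/2, d(CEHTZ,X)=37/4
5. join CEHTZ+M (d=45/2, Q=-641/8) ⇒ CEHMTZ; edges |CEHTZ|=249/32, |M|=471/32
  updated: d(CEHMTZ,K)=203/16, d(CEHMTZ,X)=39/8
6. join CEHMTZ+K (d=203/16, Q=-361/16) ⇒ CEHKMTZ; edges |CEHMTZ|=201/32, |K|=205/32
  updated: d(CEHKMTZ,X)=-45/32
7. join CEHKMTZ+X (d=-45/32) ⇒ CEHKMTXZ; edges |CEHKMTZ|=-45/64, |X|=-45/64
final tree: ((((((C:7/2,T:11/2):6,H:7/2):105/8,(E:353/16,Z:207/16):53/8):249/32,M:471/32):201/32,K:205/32):-45/64,X:-45/64)
total length: 3425/32

3425/32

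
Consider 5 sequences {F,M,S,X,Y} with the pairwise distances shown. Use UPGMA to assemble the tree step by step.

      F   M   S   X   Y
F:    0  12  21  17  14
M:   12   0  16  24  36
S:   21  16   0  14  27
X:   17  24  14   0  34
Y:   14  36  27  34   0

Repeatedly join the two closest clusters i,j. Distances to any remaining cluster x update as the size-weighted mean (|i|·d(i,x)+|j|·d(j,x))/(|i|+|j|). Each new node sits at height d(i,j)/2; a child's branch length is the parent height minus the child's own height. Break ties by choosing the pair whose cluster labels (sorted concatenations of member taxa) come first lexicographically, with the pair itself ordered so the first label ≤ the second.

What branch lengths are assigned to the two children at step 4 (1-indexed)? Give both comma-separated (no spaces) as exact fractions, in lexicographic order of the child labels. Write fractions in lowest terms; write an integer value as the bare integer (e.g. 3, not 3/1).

33/8,111/8

1. join F+M (d=12) ⇒ FM; edges |F|=6, |M|=6
  updated: d(FM,S)=37/2, d(FM,X)=41/2, d(FM,Y)=25
2. join S+X (d=14) ⇒ SX; edges |S|=7, |X|=7
  updated: d(FM,SX)=39/2, d(SX,Y)=61/2
3. join FM+SX (d=39/2) ⇒ FMSX; edges |FM|=15/4, |SX|=11/4
  updated: d(FMSX,Y)=111/4
4. join FMSX+Y (d=111/4) ⇒ FMSXY; edges |FMSX|=33/8, |Y|=111/8
final tree: (((F:6,M:6):15/4,(S:7,X:7):11/4):33/8,Y:111/8)
total length: 101/2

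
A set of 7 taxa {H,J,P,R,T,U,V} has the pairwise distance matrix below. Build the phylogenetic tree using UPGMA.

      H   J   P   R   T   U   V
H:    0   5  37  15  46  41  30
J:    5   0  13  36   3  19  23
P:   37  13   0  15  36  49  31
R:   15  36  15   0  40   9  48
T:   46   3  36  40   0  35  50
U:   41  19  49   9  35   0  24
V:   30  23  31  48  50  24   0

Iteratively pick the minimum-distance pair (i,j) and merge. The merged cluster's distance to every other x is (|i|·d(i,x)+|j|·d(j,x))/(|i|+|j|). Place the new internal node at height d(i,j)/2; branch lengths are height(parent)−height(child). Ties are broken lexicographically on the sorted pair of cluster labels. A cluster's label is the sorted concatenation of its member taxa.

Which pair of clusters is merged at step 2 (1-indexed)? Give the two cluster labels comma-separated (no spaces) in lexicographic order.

R,U

iteration 1: select J,T (d=3); attach at lengths (3/2, 3/2); label the merged cluster JT
  updated: d(H,JT)=51/2, d(JT,P)=49/2, d(JT,R)=38, d(JT,U)=27, d(JT,V)=73/2
iteration 2: select R,U (d=9); attach at lengths (9/2, 9/2); label the merged cluster RU
  updated: d(H,RU)=28, d(JT,RU)=65/2, d(P,RU)=32, d(RU,V)=36
iteration 3: select JT,P (d=49/2); attach at lengths (43/4, 49/4); label the merged cluster JPT
  updated: d(H,JPT)=88/3, d(JPT,RU)=97/3, d(JPT,V)=104/3
iteration 4: select H,RU (d=28); attach at lengths (14, 19/2); label the merged cluster HRU
  updated: d(HRU,JPT)=94/3, d(HRU,V)=34
iteration 5: select HRU,JPT (d=94/3); attach at lengths (5/3, 41/12); label the merged cluster HJPRTU
  updated: d(HJPRTU,V)=103/3
iteration 6: select HJPRTU,V (d=103/3); attach at lengths (3/2, 103/6); label the merged cluster HJPRTUV
final tree: (((H:14,(R:9/2,U:9/2):19/2):5/3,((J:3/2,T:3/2):43/4,P:49/4):41/12):3/2,V:103/6)
total length: 329/4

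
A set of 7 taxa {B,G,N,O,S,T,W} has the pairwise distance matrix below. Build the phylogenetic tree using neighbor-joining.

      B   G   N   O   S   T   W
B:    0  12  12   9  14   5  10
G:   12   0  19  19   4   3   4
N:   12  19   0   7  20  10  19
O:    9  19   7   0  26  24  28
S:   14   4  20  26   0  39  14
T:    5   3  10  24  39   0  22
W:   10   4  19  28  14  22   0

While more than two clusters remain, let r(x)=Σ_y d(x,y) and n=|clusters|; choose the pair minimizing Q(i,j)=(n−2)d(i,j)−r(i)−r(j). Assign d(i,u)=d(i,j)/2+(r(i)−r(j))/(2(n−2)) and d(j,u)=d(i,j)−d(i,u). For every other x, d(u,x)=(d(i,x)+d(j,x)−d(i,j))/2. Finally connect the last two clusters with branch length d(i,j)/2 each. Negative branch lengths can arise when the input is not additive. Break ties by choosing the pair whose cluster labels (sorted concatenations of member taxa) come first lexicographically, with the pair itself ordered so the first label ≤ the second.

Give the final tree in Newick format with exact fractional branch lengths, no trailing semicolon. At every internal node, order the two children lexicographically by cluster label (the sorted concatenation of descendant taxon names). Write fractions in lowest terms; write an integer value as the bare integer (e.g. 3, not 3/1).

(((B:-13/8,T:53/8):3/2,((G:-9/2,S:17/2):29/12,W:55/12):8):25/8,(N:9/10,O:61/10):25/8)

1. join N+O (d=7, Q=-165) ⇒ NO; edges |N|=9/10, |O|=61/10
  updated: d(B,NO)=7, d(G,NO)=31/2, d(NO,S)=39/2, d(NO,T)=27/2, d(NO,W)=20
2. join G+S (d=4, Q=-113) ⇒ GS; edges |G|=-9/2, |S|=17/2
  updated: d(B,GS)=11, d(GS,NO)=31/2, d(GS,T)=19, d(GS,W)=7
3. join GS+W (d=7, Q=-181/2) ⇒ GSW; edges |GS|=29/12, |W|=55/12
  updated: d(B,GSW)=7, d(GSW,NO)=57/4, d(GSW,T)=17
4. join B+T (d=5, Q=-89/2) ⇒ BT; edges |B|=-13/8, |T|=53/8
  updated: d(BT,GSW)=19/2, d(BT,NO)=31/4
5. join BT+GSW (d=19/2, Q=-63/2) ⇒ BGSTW; edges |BT|=3/2, |GSW|=8
  updated: d(BGSTW,NO)=25/4
6. join BGSTW+NO (d=25/4) ⇒ BGNOSTW; edges |BGSTW|=25/8, |NO|=25/8
final tree: (((B:-13/8,T:53/8):3/2,((G:-9/2,S:17/2):29/12,W:55/12):8):25/8,(N:9/10,O:61/10):25/8)
total length: 155/4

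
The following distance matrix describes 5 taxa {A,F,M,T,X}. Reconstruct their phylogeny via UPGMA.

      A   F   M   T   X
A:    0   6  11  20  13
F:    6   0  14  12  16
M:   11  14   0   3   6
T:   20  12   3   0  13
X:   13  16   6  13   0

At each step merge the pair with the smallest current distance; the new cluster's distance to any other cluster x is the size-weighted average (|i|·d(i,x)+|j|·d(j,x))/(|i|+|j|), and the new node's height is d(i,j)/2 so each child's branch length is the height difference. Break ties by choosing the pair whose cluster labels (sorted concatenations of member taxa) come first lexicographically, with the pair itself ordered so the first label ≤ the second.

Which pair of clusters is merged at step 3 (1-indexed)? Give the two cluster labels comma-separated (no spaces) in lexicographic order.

MT,X

step 1: merge (M,T) at d=3; branch lengths M→3/2, T→3/2; new cluster MT
  updated: d(A,MT)=31/2, d(F,MT)=13, d(MT,X)=19/2
step 2: merge (A,F) at d=6; branch lengths A→3, F→3; new cluster AF
  updated: d(AF,MT)=57/4, d(AF,X)=29/2
step 3: merge (MT,X) at d=19/2; branch lengths MT→13/4, X→19/4; new cluster MTX
  updated: d(AF,MTX)=43/3
step 4: merge (AF,MTX) at d=43/3; branch lengths AF→25/6, MTX→29/12; new cluster AFMTX
final tree: ((A:3,F:3):25/6,((M:3/2,T:3/2):13/4,X:19/4):29/12)
total length: 283/12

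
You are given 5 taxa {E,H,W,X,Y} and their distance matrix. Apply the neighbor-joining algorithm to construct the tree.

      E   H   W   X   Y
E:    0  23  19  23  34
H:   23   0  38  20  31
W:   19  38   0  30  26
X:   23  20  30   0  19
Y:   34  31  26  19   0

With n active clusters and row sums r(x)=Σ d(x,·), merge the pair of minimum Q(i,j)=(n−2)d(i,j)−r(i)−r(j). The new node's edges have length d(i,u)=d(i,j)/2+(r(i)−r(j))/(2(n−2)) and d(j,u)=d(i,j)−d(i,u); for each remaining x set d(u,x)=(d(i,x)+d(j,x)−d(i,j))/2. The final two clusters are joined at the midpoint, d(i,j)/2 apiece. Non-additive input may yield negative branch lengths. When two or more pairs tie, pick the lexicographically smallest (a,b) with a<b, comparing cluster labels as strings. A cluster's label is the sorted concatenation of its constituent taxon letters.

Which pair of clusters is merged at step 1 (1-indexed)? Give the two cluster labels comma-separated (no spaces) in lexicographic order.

E,W

step 1: merge (E,W) at d=19, Q=-155; branch lengths E→43/6, W→71/6; new cluster EW
  updated: d(EW,H)=21, d(EW,X)=17, d(EW,Y)=41/2
step 2: merge (EW,H) at d=21, Q=-177/2; branch lengths EW→57/8, H→111/8; new cluster EHW
  updated: d(EHW,X)=8, d(EHW,Y)=61/4
step 3: merge (EHW,X) at d=8, Q=-169/4; branch lengths EHW→17/8, X→47/8; new cluster EHWX
  updated: d(EHWX,Y)=105/8
step 4: merge (EHWX,Y) at d=105/8; branch lengths EHWX→105/16, Y→105/16; new cluster EHWXY
final tree: ((((E:43/6,W:71/6):57/8,H:111/8):17/8,X:47/8):105/16,Y:105/16)
total length: 489/8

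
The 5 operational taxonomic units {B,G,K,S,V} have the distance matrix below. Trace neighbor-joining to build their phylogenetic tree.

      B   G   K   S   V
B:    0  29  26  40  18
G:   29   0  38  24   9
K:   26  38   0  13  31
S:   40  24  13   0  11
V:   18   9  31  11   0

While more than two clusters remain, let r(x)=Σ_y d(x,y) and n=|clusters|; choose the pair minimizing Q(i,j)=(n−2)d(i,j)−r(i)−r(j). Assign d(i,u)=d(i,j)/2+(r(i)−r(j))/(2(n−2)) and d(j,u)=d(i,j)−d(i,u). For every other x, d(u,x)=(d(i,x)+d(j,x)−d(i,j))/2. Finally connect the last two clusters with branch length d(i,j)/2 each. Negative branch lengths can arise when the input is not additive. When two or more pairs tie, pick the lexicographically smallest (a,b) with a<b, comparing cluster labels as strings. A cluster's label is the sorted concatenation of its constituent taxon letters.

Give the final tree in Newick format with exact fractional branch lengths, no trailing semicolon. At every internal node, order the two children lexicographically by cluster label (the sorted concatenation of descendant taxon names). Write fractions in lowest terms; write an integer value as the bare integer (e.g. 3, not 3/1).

1. join K+S (d=13, Q=-157) ⇒ KS; edges |K|=59/6, |S|=19/6
  updated: d(B,KS)=53/2, d(G,KS)=49/2, d(KS,V)=29/2
2. join B+KS (d=53/2, Q=-86) ⇒ BKS; edges |B|=61/4, |KS|=45/4
  updated: d(BKS,G)=27/2, d(BKS,V)=3
3. join BKS+G (d=27/2, Q=-51/2) ⇒ BGKS; edges |BKS|=15/4, |G|=39/4
  updated: d(BGKS,V)=-3/4
4. join BGKS+V (d=-3/4) ⇒ BGKSV; edges |BGKS|=-3/8, |V|=-3/8
final tree: (((B:61/4,(K:59/6,S:19/6):45/4):15/4,G:39/4):-3/8,V:-3/8)
total length: 209/4

(((B:61/4,(K:59/6,S:19/6):45/4):15/4,G:39/4):-3/8,V:-3/8)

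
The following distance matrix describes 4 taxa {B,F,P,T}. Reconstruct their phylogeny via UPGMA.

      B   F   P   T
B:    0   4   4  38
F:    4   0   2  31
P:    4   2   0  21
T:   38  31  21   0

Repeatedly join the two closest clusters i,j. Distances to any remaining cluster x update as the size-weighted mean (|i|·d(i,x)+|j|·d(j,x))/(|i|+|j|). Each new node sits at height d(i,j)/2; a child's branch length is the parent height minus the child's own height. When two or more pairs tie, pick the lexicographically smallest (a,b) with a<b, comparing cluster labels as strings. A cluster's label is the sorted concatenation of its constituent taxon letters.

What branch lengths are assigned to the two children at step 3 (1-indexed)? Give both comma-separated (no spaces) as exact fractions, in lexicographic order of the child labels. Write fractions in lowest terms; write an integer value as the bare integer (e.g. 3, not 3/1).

13,15

iteration 1: select F,P (d=2); attach at lengths (1, 1); label the merged cluster FP
  updated: d(B,FP)=4, d(FP,T)=26
iteration 2: select B,FP (d=4); attach at lengths (2, 1); label the merged cluster BFP
  updated: d(BFP,T)=30
iteration 3: select BFP,T (d=30); attach at lengths (13, 15); label the merged cluster BFPT
final tree: ((B:2,(F:1,P:1):1):13,T:15)
total length: 33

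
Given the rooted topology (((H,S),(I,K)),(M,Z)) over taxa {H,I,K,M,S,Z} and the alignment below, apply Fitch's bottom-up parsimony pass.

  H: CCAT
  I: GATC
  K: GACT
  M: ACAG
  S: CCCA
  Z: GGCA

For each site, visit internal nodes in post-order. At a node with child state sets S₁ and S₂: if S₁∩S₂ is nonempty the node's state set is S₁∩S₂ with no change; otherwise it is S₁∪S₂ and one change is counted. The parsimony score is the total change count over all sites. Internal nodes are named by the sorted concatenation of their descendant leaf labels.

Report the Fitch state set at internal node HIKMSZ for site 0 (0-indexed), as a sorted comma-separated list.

G

HS@0: {C} ∩ {C} = {C} (intersection, +0)
IK@0: {G} ∩ {G} = {G} (intersection, +0)
HIKS@0: {C} ∪ {G} = {C,G} (union, +1)
MZ@0: {A} ∪ {G} = {A,G} (union, +1)
HIKMSZ@0: {C,G} ∩ {A,G} = {G} (intersection, +0)
HS@1: {C} ∩ {C} = {C} (intersection, +0)
IK@1: {A} ∩ {A} = {A} (intersection, +0)
HIKS@1: {C} ∪ {A} = {A,C} (union, +1)
MZ@1: {C} ∪ {G} = {C,G} (union, +1)
HIKMSZ@1: {A,C} ∩ {C,G} = {C} (intersection, +0)
HS@2: {A} ∪ {C} = {A,C} (union, +1)
IK@2: {T} ∪ {C} = {C,T} (union, +1)
HIKS@2: {A,C} ∩ {C,T} = {C} (intersection, +0)
MZ@2: {A} ∪ {C} = {A,C} (union, +1)
HIKMSZ@2: {C} ∩ {A,C} = {C} (intersection, +0)
HS@3: {T} ∪ {A} = {A,T} (union, +1)
IK@3: {C} ∪ {T} = {C,T} (union, +1)
HIKS@3: {A,T} ∩ {C,T} = {T} (intersection, +0)
MZ@3: {G} ∪ {A} = {A,G} (union, +1)
HIKMSZ@3: {T} ∪ {A,G} = {A,G,T} (union, +1)
per-site changes: [2, 2, 3, 4]; total = 11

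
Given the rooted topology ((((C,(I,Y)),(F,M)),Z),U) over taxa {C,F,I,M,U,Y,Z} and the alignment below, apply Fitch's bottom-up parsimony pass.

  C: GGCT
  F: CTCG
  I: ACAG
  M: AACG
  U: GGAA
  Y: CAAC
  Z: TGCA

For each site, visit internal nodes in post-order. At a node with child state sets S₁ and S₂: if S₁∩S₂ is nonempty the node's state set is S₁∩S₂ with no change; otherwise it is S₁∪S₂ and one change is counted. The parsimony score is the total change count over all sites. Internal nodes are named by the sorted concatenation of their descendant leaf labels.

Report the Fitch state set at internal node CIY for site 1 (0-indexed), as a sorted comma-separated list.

site 0, node IY: I={A} ∪ Y={C} → {A,C} (+1)
site 0, node CIY: C={G} ∪ IY={A,C} → {A,C,G} (+1)
site 0, node FM: F={C} ∪ M={A} → {A,C} (+1)
site 0, node CFIMY: CIY={A,C,G} ∩ FM={A,C} → {A,C} (+0)
site 0, node CFIMYZ: CFIMY={A,C} ∪ Z={T} → {A,C,T} (+1)
site 0, node CFIMUYZ: CFIMYZ={A,C,T} ∪ U={G} → {A,C,G,T} (+1)
site 1, node IY: I={C} ∪ Y={A} → {A,C} (+1)
site 1, node CIY: C={G} ∪ IY={A,C} → {A,C,G} (+1)
site 1, node FM: F={T} ∪ M={A} → {A,T} (+1)
site 1, node CFIMY: CIY={A,C,G} ∩ FM={A,T} → {A} (+0)
site 1, node CFIMYZ: CFIMY={A} ∪ Z={G} → {A,G} (+1)
site 1, node CFIMUYZ: CFIMYZ={A,G} ∩ U={G} → {G} (+0)
site 2, node IY: I={A} ∩ Y={A} → {A} (+0)
site 2, node CIY: C={C} ∪ IY={A} → {A,C} (+1)
site 2, node FM: F={C} ∩ M={C} → {C} (+0)
site 2, node CFIMY: CIY={A,C} ∩ FM={C} → {C} (+0)
site 2, node CFIMYZ: CFIMY={C} ∩ Z={C} → {C} (+0)
site 2, node CFIMUYZ: CFIMYZ={C} ∪ U={A} → {A,C} (+1)
site 3, node IY: I={G} ∪ Y={C} → {C,G} (+1)
site 3, node CIY: C={T} ∪ IY={C,G} → {C,G,T} (+1)
site 3, node FM: F={G} ∩ M={G} → {G} (+0)
site 3, node CFIMY: CIY={C,G,T} ∩ FM={G} → {G} (+0)
site 3, node CFIMYZ: CFIMY={G} ∪ Z={A} → {A,G} (+1)
site 3, node CFIMUYZ: CFIMYZ={A,G} ∩ U={A} → {A} (+0)
per-site changes: [5, 4, 2, 3]; total = 14

A,C,G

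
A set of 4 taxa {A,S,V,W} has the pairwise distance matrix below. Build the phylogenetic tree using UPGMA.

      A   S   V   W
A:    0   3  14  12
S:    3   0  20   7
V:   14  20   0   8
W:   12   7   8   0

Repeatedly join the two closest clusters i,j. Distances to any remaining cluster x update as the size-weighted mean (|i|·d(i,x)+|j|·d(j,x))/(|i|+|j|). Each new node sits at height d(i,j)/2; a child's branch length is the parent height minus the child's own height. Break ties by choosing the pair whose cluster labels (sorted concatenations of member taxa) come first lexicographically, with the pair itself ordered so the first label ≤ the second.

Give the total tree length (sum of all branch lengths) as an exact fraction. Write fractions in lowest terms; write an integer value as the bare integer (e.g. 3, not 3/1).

iteration 1: select A,S (d=3); attach at lengths (3/2, 3/2); label the merged cluster AS
  updated: d(AS,V)=17, d(AS,W)=19/2
iteration 2: select V,W (d=8); attach at lengths (4, 4); label the merged cluster VW
  updated: d(AS,VW)=53/4
iteration 3: select AS,VW (d=53/4); attach at lengths (41/8, 21/8); label the merged cluster ASVW
final tree: ((A:3/2,S:3/2):41/8,(V:4,W:4):21/8)
total length: 75/4

75/4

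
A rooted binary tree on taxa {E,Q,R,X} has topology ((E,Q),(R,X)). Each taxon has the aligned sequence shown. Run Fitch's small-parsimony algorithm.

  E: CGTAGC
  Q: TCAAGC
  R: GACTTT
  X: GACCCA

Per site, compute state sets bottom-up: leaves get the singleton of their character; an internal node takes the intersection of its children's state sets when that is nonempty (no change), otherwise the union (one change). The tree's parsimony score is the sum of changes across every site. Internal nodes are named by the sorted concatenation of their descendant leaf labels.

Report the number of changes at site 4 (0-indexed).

2

[col 0] EQ: children E:{C}, Q:{T} ∪→ {C,T}; cost 1
[col 0] RX: children R:{G}, X:{G} ∩→ {G}; cost 0
[col 0] EQRX: children EQ:{C,T}, RX:{G} ∪→ {C,G,T}; cost 1
[col 1] EQ: children E:{G}, Q:{C} ∪→ {C,G}; cost 1
[col 1] RX: children R:{A}, X:{A} ∩→ {A}; cost 0
[col 1] EQRX: children EQ:{C,G}, RX:{A} ∪→ {A,C,G}; cost 1
[col 2] EQ: children E:{T}, Q:{A} ∪→ {A,T}; cost 1
[col 2] RX: children R:{C}, X:{C} ∩→ {C}; cost 0
[col 2] EQRX: children EQ:{A,T}, RX:{C} ∪→ {A,C,T}; cost 1
[col 3] EQ: children E:{A}, Q:{A} ∩→ {A}; cost 0
[col 3] RX: children R:{T}, X:{C} ∪→ {C,T}; cost 1
[col 3] EQRX: children EQ:{A}, RX:{C,T} ∪→ {A,C,T}; cost 1
[col 4] EQ: children E:{G}, Q:{G} ∩→ {G}; cost 0
[col 4] RX: children R:{T}, X:{C} ∪→ {C,T}; cost 1
[col 4] EQRX: children EQ:{G}, RX:{C,T} ∪→ {C,G,T}; cost 1
[col 5] EQ: children E:{C}, Q:{C} ∩→ {C}; cost 0
[col 5] RX: children R:{T}, X:{A} ∪→ {A,T}; cost 1
[col 5] EQRX: children EQ:{C}, RX:{A,T} ∪→ {A,C,T}; cost 1
per-site changes: [2, 2, 2, 2, 2, 2]; total = 12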